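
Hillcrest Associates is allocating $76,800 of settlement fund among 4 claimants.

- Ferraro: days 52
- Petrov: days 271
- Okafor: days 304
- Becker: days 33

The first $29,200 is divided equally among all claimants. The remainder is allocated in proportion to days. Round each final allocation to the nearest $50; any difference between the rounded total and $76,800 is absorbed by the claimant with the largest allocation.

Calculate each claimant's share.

First tranche $29,200 split equally: $7,300 each.
Remainder $47,600 by days (total 660): Ferraro 3,750.30 → $3,750; Petrov 19,544.85 → $19,550; Okafor 21,924.85 → $21,900; Becker 2,380.00 → $2,400.
Totals: Ferraro $7,300 + $3,750 = $11,050; Petrov $7,300 + $19,550 = $26,850; Okafor $7,300 + $21,900 = $29,200; Becker $7,300 + $2,400 = $9,700.

Ferraro: $11,050; Petrov: $26,850; Okafor: $29,200; Becker: $9,700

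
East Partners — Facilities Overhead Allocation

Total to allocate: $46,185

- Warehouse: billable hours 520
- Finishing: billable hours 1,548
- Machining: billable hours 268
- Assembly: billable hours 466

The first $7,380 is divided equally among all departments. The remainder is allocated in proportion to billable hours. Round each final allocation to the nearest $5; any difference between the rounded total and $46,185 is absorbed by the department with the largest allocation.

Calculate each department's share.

Warehouse: $9,045 · Finishing: $23,285 · Machining: $5,555 · Assembly: $8,300

Equal tier: $7,380 ÷ 4 = $1,845 apiece.
Remainder $38,805 by billable hours (total 2,802): Warehouse 7,201.50 → $7,200; Finishing 21,438.31 → $21,440; Machining 3,711.54 → $3,710; Assembly 6,453.65 → $6,455.
Totals: Warehouse $1,845 + $7,200 = $9,045; Finishing $1,845 + $21,440 = $23,285; Machining $1,845 + $3,710 = $5,555; Assembly $1,845 + $6,455 = $8,300.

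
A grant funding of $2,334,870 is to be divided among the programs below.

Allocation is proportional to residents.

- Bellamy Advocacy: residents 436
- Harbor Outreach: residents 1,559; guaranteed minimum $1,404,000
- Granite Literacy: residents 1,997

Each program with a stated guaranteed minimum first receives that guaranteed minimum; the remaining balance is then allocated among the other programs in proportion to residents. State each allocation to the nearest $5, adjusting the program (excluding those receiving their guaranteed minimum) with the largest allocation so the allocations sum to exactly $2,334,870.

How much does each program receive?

Minimums first: Harbor Outreach $1,404,000. Residual $930,870.
Residual split over remaining residents 2,433: Bellamy Advocacy 166,814.35 → $166,815; Granite Literacy 764,055.65 → $764,055.

Bellamy Advocacy: $166,815; Harbor Outreach: $1,404,000; Granite Literacy: $764,055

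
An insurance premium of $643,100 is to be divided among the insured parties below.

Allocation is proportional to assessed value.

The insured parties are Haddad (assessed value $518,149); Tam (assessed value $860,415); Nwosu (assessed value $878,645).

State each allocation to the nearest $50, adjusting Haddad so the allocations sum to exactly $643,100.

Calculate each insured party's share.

Assessed value total: 2,257,209.
Unrounded shares: Haddad 518,149/2,257,209 × $643,100 = 147,625.51; Tam 860,415/2,257,209 × $643,100 = 245,140.30; Nwosu 878,645/2,257,209 × $643,100 = 250,334.20.
At nearest $50: Haddad $147,650; Tam $245,150; Nwosu $250,350. Sum = $643,150.
Difference $643,100 − $643,150 = −$50 applied to Haddad: Haddad becomes $147,600.

Haddad: $147,600; Tam: $245,150; Nwosu: $250,350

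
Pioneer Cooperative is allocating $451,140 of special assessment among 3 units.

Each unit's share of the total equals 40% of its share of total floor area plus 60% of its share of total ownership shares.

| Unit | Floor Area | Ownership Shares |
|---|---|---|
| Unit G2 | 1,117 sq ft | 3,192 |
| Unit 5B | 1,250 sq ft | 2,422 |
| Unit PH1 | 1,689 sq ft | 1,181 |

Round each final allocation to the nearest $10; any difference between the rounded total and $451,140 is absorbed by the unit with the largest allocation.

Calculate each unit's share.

Totals — floor area 4,056, ownership shares 6,795.
Blended shares (40% floor area + 60% ownership shares): Unit G2 0.3920; Unit 5B 0.3371; Unit PH1 0.2709.
Proportional shares: Unit G2 176,852.34; Unit 5B 152,096.12; Unit PH1 122,191.54.
After rounding ($10): Unit G2 $176,850; Unit 5B $152,100; Unit PH1 $122,190. Sum = $451,140.
No rounding difference to absorb.

Unit G2: $176,850 · Unit 5B: $152,100 · Unit PH1: $122,190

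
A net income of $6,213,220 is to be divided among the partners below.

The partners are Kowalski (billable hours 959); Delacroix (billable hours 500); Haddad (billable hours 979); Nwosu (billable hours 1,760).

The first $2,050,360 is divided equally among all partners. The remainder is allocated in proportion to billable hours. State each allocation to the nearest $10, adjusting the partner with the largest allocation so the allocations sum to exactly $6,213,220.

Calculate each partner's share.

First tranche $2,050,360 split equally: $512,590 each.
Remainder $4,162,860 by billable hours (total 4,198): Kowalski 950,972.54 → $950,970; Delacroix 495,814.67 → $495,810; Haddad 970,805.13 → $970,810; Nwosu 1,745,267.65 → $1,745,270.
Totals: Kowalski $512,590 + $950,970 = $1,463,560; Delacroix $512,590 + $495,810 = $1,008,400; Haddad $512,590 + $970,810 = $1,483,400; Nwosu $512,590 + $1,745,270 = $2,257,860.

Kowalski: $1,463,560 | Delacroix: $1,008,400 | Haddad: $1,483,400 | Nwosu: $2,257,860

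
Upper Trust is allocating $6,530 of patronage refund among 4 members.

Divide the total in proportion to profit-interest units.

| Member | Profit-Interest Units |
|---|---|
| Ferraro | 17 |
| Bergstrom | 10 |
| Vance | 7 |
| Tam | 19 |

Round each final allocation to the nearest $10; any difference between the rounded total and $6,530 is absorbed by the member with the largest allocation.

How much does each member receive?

Ferraro: $2,090 · Bergstrom: $1,230 · Vance: $860 · Tam: $2,350

Sum of profit-interest units: 53.
Pro-rata amounts: Ferraro 17/53 × $6,530 = 2,094.53; Bergstrom 10/53 × $6,530 = 1,232.08; Vance 7/53 × $6,530 = 862.45; Tam 19/53 × $6,530 = 2,340.94.
Rounded to nearest $10: Ferraro $2,090; Bergstrom $1,230; Vance $860; Tam $2,340. Sum = $6,520.
Difference $6,530 − $6,520 = +$10 applied to largest allocation (Tam): Tam becomes $2,350.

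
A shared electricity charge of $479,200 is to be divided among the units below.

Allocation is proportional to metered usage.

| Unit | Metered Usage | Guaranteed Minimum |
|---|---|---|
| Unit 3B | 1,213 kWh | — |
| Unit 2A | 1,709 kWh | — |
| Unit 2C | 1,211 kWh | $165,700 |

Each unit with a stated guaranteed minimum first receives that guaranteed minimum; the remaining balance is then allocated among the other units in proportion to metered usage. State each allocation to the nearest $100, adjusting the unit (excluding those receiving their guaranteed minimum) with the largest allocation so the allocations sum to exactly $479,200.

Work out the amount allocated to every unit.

Unit 3B: $130,100 | Unit 2A: $183,400 | Unit 2C: $165,700

Guaranteed amounts: Unit 2C $165,700. Remaining pool $313,500.
Remaining pool split over remaining metered usage 2,922: Unit 3B 130,142.20 → $130,100; Unit 2A 183,357.80 → $183,400.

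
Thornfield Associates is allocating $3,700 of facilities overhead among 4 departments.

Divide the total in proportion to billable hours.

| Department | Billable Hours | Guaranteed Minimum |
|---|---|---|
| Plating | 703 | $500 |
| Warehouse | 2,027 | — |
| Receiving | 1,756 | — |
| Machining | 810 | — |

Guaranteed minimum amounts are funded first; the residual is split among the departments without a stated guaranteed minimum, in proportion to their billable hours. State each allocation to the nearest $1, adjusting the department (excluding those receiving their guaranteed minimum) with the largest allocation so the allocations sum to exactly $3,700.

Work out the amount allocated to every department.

Plating: $500 | Warehouse: $1,413 | Receiving: $1,223 | Machining: $564

Fund the minimums — Plating $500. Residual $3,200.
Residual split over remaining billable hours 4,593: Warehouse 1,412.24 → $1,412; Receiving 1,223.43 → $1,223; Machining 564.34 → $564.
Rounding difference +$1 applied to Warehouse → $1,413.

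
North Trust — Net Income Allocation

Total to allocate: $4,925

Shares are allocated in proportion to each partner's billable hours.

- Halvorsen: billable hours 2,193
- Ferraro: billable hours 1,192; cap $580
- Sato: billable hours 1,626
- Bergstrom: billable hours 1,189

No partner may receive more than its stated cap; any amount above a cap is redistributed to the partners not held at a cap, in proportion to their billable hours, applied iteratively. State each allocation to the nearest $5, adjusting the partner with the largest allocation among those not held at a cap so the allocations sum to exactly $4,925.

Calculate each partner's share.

Halvorsen: $1,905 · Ferraro: $580 · Sato: $1,410 · Bergstrom: $1,030

Sum of billable hours: 6,200.
Unconstrained shares: Halvorsen 1,742.02; Ferraro 946.87; Sato 1,291.62; Bergstrom 944.49.
Cap binds for Ferraro ($580); residual $4,345 reallocated over remaining billable hours 5,008.
Shares after redistribution: Halvorsen 1,902.67 → $1,905; Sato 1,410.74 → $1,410; Bergstrom 1,031.59 → $1,030.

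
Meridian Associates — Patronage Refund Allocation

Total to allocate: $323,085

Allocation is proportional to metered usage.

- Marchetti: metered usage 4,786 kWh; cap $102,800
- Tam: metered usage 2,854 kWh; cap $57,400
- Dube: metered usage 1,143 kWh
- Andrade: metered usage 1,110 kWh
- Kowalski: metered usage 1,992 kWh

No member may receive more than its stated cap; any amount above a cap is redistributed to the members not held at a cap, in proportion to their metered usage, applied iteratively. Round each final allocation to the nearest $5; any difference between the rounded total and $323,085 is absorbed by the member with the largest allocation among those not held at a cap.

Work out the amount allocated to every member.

Combined metered usage = 11,885.
Pro-rata shares before constraints: Marchetti 130,103.90; Tam 77,583.89; Dube 31,071.62; Andrade 30,174.54; Kowalski 54,151.06.
Held at cap: Marchetti ($102,800), Tam ($57,400); residual $162,885 reallocated over remaining metered usage 4,245.
Redistributed shares: Dube 43,858.08 → $43,860; Andrade 42,591.84 → $42,590; Kowalski 76,435.08 → $76,435.

Marchetti: $102,800 · Tam: $57,400 · Dube: $43,860 · Andrade: $42,590 · Kowalski: $76,435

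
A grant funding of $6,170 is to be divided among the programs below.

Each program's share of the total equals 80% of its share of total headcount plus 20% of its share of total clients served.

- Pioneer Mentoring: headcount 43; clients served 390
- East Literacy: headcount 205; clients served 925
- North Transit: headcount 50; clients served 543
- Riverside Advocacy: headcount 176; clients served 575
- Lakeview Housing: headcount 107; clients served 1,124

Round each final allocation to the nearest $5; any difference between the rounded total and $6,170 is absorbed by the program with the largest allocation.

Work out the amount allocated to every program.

Pioneer Mentoring: $500 | East Literacy: $2,060 | North Transit: $615 | Riverside Advocacy: $1,695 | Lakeview Housing: $1,300

Headcount total 581; clients served total 3,557.
Combined weights (80% headcount + 20% clients served): Pioneer Mentoring 0.0811; East Literacy 0.3343; North Transit 0.0994; Riverside Advocacy 0.2747; Lakeview Housing 0.2105.
Raw shares: Pioneer Mentoring 500.61; East Literacy 2,062.52; North Transit 613.16; Riverside Advocacy 1,694.72; Lakeview Housing 1,298.98.
At nearest $5: Pioneer Mentoring $500; East Literacy $2,065; North Transit $615; Riverside Advocacy $1,695; Lakeview Housing $1,300. Sum = $6,175.
Difference $6,170 − $6,175 = −$5 applied to largest allocation (East Literacy): East Literacy becomes $2,060.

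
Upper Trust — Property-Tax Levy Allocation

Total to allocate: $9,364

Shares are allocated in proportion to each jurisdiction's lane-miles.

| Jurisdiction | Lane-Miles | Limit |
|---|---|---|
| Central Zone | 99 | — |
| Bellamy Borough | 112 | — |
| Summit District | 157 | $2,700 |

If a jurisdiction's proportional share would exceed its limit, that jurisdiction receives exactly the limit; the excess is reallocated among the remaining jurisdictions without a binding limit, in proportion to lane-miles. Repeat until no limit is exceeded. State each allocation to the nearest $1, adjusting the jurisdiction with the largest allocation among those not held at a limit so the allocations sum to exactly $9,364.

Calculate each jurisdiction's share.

Central Zone: $3,127; Bellamy Borough: $3,537; Summit District: $2,700

Lane-miles total: 368.
Proportional shares (ignoring caps): Central Zone 2,519.12; Bellamy Borough 2,849.91; Summit District 3,994.97.
Capped: Summit District ($2,700); remaining pool $6,664 reallocated over remaining lane-miles 211.
Remaining shares: Central Zone 3,126.71 → $3,127; Bellamy Borough 3,537.29 → $3,537.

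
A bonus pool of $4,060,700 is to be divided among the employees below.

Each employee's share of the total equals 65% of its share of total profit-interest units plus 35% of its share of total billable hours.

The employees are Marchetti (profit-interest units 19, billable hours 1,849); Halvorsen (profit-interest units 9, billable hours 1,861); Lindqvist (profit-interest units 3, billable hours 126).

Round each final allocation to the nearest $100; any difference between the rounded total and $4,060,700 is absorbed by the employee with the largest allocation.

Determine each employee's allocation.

Profit-interest units total 31; billable hours total 3,836.
Blended shares (65% profit-interest units + 35% billable hours): Marchetti 0.5671; Halvorsen 0.3585; Lindqvist 0.0744.
Raw shares: Marchetti 2,302,788.36; Halvorsen 1,455,797.28; Lindqvist 302,114.36.
Rounded to nearest $100: Marchetti $2,302,800; Halvorsen $1,455,800; Lindqvist $302,100. Sum = $4,060,700.
Sum already equals the total — no adjustment.

Marchetti: $2,302,800 | Halvorsen: $1,455,800 | Lindqvist: $302,100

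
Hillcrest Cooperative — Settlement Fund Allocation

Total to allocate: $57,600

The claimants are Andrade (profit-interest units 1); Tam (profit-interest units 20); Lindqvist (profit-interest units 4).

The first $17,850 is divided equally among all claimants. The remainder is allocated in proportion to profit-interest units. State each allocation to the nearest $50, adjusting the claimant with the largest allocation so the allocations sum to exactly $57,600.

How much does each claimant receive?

Andrade: $7,550 | Tam: $37,750 | Lindqvist: $12,300

Equal tier: $17,850 ÷ 3 = $5,950 apiece.
Remainder $39,750 by profit-interest units (total 25): Andrade 1,590.00 → $1,600; Tam 31,800.00 → $31,800; Lindqvist 6,360.00 → $6,350.
Totals: Andrade $5,950 + $1,600 = $7,550; Tam $5,950 + $31,800 = $37,750; Lindqvist $5,950 + $6,350 = $12,300.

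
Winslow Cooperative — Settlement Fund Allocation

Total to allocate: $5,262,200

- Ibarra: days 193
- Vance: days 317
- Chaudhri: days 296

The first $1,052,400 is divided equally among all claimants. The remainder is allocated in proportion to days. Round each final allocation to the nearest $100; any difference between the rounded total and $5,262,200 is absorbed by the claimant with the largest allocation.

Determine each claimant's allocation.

Ibarra: $1,358,900 · Vance: $2,006,500 · Chaudhri: $1,896,800

$1,052,400 shared equally gives $350,800 per claimant.
Remainder $4,209,800 by days (total 806): Ibarra 1,008,053.85 → $1,008,100; Vance 1,655,715.38 → $1,655,700; Chaudhri 1,546,030.77 → $1,546,000.
Totals: Ibarra $350,800 + $1,008,100 = $1,358,900; Vance $350,800 + $1,655,700 = $2,006,500; Chaudhri $350,800 + $1,546,000 = $1,896,800.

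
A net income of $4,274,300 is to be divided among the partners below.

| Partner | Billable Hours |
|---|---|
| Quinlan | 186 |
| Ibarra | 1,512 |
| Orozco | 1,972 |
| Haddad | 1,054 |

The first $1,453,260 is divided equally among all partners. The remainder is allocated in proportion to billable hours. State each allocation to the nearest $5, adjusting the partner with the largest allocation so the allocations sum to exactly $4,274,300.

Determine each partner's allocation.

First tranche $1,453,260 split equally: $363,315 each.
Remainder $2,821,040 by billable hours (total 4,724): Quinlan 111,073.97 → $111,075; Ibarra 902,923.90 → $902,925; Orozco 1,177,622.96 → $1,177,625; Haddad 629,419.17 → $629,420.
Rounding difference −$5 on remainder applied to Orozco.
Totals: Quinlan $363,315 + $111,075 = $474,390; Ibarra $363,315 + $902,925 = $1,266,240; Orozco $363,315 + $1,177,620 = $1,540,935; Haddad $363,315 + $629,420 = $992,735.

Quinlan: $474,390; Ibarra: $1,266,240; Orozco: $1,540,935; Haddad: $992,735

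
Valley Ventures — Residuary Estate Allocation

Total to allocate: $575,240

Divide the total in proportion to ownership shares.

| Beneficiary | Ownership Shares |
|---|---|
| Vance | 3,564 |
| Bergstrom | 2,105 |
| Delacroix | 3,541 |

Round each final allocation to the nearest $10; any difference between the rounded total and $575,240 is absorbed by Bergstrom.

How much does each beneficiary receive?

Total ownership shares = 9,210.
Proportional shares: Vance 3,564/9,210 × $575,240 = 222,601.02; Bergstrom 2,105/9,210 × $575,240 = 131,474.51; Delacroix 3,541/9,210 × $575,240 = 221,164.48.
After rounding ($10): Vance $222,600; Bergstrom $131,470; Delacroix $221,160. Sum = $575,230.
Difference $575,240 − $575,230 = +$10 applied to Bergstrom: Bergstrom becomes $131,480.

Vance: $222,600 · Bergstrom: $131,480 · Delacroix: $221,160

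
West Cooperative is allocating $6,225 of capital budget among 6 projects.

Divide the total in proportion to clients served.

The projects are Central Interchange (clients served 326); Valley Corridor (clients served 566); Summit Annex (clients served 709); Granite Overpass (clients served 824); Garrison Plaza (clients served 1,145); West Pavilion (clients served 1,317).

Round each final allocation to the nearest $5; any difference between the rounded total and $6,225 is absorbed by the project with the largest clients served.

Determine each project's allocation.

Sum of clients served: 4,887.
Pro-rata amounts: Central Interchange 326/4,887 × $6,225 = 415.25; Valley Corridor 566/4,887 × $6,225 = 720.96; Summit Annex 709/4,887 × $6,225 = 903.12; Granite Overpass 824/4,887 × $6,225 = 1,049.60; Garrison Plaza 1,145/4,887 × $6,225 = 1,458.49; West Pavilion 1,317/4,887 × $6,225 = 1,677.58.
Rounded to nearest $5: Central Interchange $415; Valley Corridor $720; Summit Annex $905; Granite Overpass $1,050; Garrison Plaza $1,460; West Pavilion $1,680. Sum = $6,230.
Difference $6,225 − $6,230 = −$5 applied to largest clients served (West Pavilion): West Pavilion becomes $1,675.

Central Interchange: $415 · Valley Corridor: $720 · Summit Annex: $905 · Granite Overpass: $1,050 · Garrison Plaza: $1,460 · West Pavilion: $1,675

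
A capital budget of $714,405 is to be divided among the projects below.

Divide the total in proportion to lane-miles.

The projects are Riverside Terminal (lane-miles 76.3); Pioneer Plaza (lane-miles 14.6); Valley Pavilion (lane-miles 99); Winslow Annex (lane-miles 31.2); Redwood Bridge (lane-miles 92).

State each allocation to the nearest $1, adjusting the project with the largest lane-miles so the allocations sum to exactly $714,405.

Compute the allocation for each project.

Riverside Terminal: $174,095 · Pioneer Plaza: $33,313 · Valley Pavilion: $225,889 · Winslow Annex: $71,190 · Redwood Bridge: $209,918

Combined lane-miles = 313.1.
Unrounded shares: Riverside Terminal 76.3/313.1 × $714,405 = 174,094.86; Pioneer Plaza 14.6/313.1 × $714,405 = 33,313.04; Valley Pavilion 99/313.1 × $714,405 = 225,889.80; Winslow Annex 31.2/313.1 × $714,405 = 71,189.51; Redwood Bridge 92/313.1 × $714,405 = 209,917.79.
At nearest $1: Riverside Terminal $174,095; Pioneer Plaza $33,313; Valley Pavilion $225,890; Winslow Annex $71,190; Redwood Bridge $209,918. Sum = $714,406.
Difference $714,405 − $714,406 = −$1 applied to largest lane-miles (Valley Pavilion): Valley Pavilion becomes $225,889.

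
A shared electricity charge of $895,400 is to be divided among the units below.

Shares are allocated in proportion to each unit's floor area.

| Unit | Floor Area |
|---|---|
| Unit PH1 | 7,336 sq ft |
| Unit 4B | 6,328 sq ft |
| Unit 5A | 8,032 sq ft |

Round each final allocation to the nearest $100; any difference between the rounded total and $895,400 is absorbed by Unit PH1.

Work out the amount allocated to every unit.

Combined floor area = 21,696.
Proportional shares: Unit PH1 7,336/21,696 × $895,400 = 302,758.78; Unit 4B 6,328/21,696 × $895,400 = 261,158.33; Unit 5A 8,032/21,696 × $895,400 = 331,482.89.
After rounding ($100): Unit PH1 $302,800; Unit 4B $261,200; Unit 5A $331,500. Sum = $895,500.
Difference $895,400 − $895,500 = −$100 applied to Unit PH1: Unit PH1 becomes $302,700.

Unit PH1: $302,700; Unit 4B: $261,200; Unit 5A: $331,500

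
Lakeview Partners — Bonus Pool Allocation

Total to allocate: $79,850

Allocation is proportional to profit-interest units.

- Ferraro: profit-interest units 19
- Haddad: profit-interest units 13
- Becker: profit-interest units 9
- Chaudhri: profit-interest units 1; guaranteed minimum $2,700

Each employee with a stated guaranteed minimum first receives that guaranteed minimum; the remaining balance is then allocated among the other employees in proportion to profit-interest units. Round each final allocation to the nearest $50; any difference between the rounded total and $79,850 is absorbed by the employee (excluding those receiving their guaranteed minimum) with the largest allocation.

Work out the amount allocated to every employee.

Guaranteed amounts: Chaudhri $2,700. Balance $77,150.
Balance split over remaining profit-interest units 41: Ferraro 35,752.44 → $35,750; Haddad 24,462.20 → $24,450; Becker 16,935.37 → $16,950.

Ferraro: $35,750 | Haddad: $24,450 | Becker: $16,950 | Chaudhri: $2,700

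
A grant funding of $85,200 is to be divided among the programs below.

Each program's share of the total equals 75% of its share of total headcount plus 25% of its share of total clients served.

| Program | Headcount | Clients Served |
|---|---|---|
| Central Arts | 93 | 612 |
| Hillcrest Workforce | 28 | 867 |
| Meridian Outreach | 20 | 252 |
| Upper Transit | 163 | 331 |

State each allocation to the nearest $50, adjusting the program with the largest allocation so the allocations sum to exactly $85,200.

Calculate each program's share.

Central Arts: $25,850 | Hillcrest Workforce: $14,850 | Meridian Outreach: $6,800 | Upper Transit: $37,700

Totals — headcount 304, clients served 2,062.
Combined weights (75% headcount + 25% clients served): Central Arts 0.3036; Hillcrest Workforce 0.1742; Meridian Outreach 0.0799; Upper Transit 0.4423.
Pro-rata amounts: Central Arts 25,870.18; Hillcrest Workforce 14,841.44; Meridian Outreach 6,807.05; Upper Transit 37,681.33.
Rounded to nearest $50: Central Arts $25,850; Hillcrest Workforce $14,850; Meridian Outreach $6,800; Upper Transit $37,700. Sum = $85,200.
No rounding difference to absorb.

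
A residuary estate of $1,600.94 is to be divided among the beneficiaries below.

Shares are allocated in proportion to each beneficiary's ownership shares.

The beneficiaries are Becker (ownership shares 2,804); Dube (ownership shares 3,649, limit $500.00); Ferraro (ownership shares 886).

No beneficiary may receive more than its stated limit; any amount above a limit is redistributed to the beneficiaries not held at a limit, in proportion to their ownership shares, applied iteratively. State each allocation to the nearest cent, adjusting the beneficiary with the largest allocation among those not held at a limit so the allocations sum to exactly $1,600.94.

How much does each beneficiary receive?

Combined ownership shares = 7,339.
Unconstrained shares: Becker 611.6686; Dube 795.9981; Ferraro 193.2733.
Cap binds for Dube ($500.00); residual $1,100.94 reallocated over remaining ownership shares 3,690.
Redistributed shares: Becker 836.5951 → $836.60; Ferraro 264.3449 → $264.34.

Becker: $836.60; Dube: $500.00; Ferraro: $264.34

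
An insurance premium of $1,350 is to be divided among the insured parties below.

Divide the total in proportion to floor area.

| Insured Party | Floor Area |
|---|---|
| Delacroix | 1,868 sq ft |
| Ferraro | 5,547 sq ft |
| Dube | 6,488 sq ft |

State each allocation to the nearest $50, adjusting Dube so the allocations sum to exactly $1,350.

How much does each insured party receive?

Delacroix: $200 | Ferraro: $550 | Dube: $600

Floor area total: 13,903.
Pro-rata amounts: Delacroix 1,868/13,903 × $1,350 = 181.39; Ferraro 5,547/13,903 × $1,350 = 538.62; Dube 6,488/13,903 × $1,350 = 629.99.
At nearest $50: Delacroix $200; Ferraro $550; Dube $650. Sum = $1,400.
Difference $1,350 − $1,400 = −$50 applied to Dube: Dube becomes $600.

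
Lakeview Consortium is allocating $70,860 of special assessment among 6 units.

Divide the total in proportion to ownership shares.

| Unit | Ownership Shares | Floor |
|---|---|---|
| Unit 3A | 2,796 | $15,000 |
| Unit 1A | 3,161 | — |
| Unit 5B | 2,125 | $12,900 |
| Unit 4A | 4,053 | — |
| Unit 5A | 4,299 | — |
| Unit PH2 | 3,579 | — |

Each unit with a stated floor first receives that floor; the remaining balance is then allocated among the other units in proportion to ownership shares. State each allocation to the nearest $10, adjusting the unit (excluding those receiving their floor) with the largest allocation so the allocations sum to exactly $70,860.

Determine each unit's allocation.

Minimums first: Unit 3A $15,000; Unit 5B $12,900. Residual $42,960.
Residual split over remaining ownership shares 15,092: Unit 1A 8,997.92 → $9,000; Unit 4A 11,537.03 → $11,540; Unit 5A 12,237.28 → $12,240; Unit PH2 10,187.77 → $10,190.
Rounding difference −$10 applied to Unit 5A → $12,230.

Unit 3A: $15,000 · Unit 1A: $9,000 · Unit 5B: $12,900 · Unit 4A: $11,540 · Unit 5A: $12,230 · Unit PH2: $10,190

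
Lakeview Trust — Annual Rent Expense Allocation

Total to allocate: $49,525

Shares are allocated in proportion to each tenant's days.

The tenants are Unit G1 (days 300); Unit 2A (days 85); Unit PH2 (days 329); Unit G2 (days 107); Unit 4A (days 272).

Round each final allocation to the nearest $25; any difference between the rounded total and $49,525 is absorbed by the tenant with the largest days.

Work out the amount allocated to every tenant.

Combined days = 300 + 85 + 329 + 107 + 272 = 1,093.
Pro-rata amounts: Unit G1 13,593.32; Unit 2A 3,851.44; Unit PH2 14,907.34; Unit G2 4,848.28; Unit 4A 12,324.61.
Rounded to nearest $25: Unit G1 $13,600; Unit 2A $3,850; Unit PH2 $14,900; Unit G2 $4,850; Unit 4A $12,325. Sum = $49,525.
Rounded total matches; no reconciliation needed.

Unit G1: $13,600; Unit 2A: $3,850; Unit PH2: $14,900; Unit G2: $4,850; Unit 4A: $12,325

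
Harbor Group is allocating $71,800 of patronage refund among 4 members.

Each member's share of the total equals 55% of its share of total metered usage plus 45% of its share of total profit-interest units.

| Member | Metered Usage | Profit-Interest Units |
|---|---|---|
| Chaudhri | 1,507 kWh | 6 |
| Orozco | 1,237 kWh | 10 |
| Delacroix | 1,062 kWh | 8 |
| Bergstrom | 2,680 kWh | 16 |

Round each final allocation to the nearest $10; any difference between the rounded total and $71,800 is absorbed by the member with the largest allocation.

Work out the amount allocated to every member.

Totals — metered usage 6,486, profit-interest units 40.
Combined weights (55% metered usage + 45% profit-interest units): Chaudhri 0.1953; Orozco 0.2174; Delacroix 0.1801; Bergstrom 0.4073.
Raw shares: Chaudhri 14,021.87; Orozco 15,608.97; Delacroix 12,927.99; Bergstrom 29,241.18.
Rounded to nearest $10: Chaudhri $14,020; Orozco $15,610; Delacroix $12,930; Bergstrom $29,240. Sum = $71,800.
Rounded total matches; no reconciliation needed.

Chaudhri: $14,020 · Orozco: $15,610 · Delacroix: $12,930 · Bergstrom: $29,240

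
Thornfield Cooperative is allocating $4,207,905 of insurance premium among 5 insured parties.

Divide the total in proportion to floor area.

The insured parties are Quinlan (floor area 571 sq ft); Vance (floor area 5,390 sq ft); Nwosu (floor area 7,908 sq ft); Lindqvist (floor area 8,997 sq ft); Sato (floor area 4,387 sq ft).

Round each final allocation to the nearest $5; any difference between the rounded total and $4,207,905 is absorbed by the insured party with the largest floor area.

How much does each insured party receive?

Sum of floor area: 571 + 5,390 + 7,908 + 8,997 + 4,387 = 27,253.
Pro-rata amounts: Quinlan 88,163.28; Vance 832,224.27; Nwosu 1,221,007.33; Lindqvist 1,389,150.60; Sato 677,359.53.
After rounding ($5): Quinlan $88,165; Vance $832,225; Nwosu $1,221,005; Lindqvist $1,389,150; Sato $677,360. Sum = $4,207,905.
Sum already equals the total — no adjustment.

Quinlan: $88,165 · Vance: $832,225 · Nwosu: $1,221,005 · Lindqvist: $1,389,150 · Sato: $677,360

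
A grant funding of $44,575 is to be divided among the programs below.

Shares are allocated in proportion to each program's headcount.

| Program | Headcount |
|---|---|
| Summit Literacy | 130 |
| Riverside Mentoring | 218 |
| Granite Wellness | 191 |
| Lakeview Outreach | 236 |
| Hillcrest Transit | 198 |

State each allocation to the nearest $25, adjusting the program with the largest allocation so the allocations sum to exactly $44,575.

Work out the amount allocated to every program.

Sum of headcount: 973.
Proportional shares: Summit Literacy 130/973 × $44,575 = 5,955.55; Riverside Mentoring 218/973 × $44,575 = 9,987.00; Granite Wellness 191/973 × $44,575 = 8,750.08; Lakeview Outreach 236/973 × $44,575 = 10,811.61; Hillcrest Transit 198/973 × $44,575 = 9,070.76.
At nearest $25: Summit Literacy $5,950; Riverside Mentoring $9,975; Granite Wellness $8,750; Lakeview Outreach $10,800; Hillcrest Transit $9,075. Sum = $44,550.
Difference $44,575 − $44,550 = +$25 applied to largest allocation (Lakeview Outreach): Lakeview Outreach becomes $10,825.

Summit Literacy: $5,950 | Riverside Mentoring: $9,975 | Granite Wellness: $8,750 | Lakeview Outreach: $10,825 | Hillcrest Transit: $9,075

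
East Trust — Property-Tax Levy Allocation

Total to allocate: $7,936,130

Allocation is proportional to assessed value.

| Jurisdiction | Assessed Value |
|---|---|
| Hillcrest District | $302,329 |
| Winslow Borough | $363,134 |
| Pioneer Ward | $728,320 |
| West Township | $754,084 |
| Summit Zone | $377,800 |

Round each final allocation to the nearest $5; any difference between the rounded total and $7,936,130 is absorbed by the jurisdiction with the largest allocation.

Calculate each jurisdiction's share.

Hillcrest District: $949,975 · Winslow Borough: $1,141,035 · Pioneer Ward: $2,288,520 · West Township: $2,369,480 · Summit Zone: $1,187,120

Sum of assessed value: 2,525,667.
Raw shares: Hillcrest District 302,329/2,525,667 × $7,936,130 = 949,975.69; Winslow Borough 363,134/2,525,667 × $7,936,130 = 1,141,036.66; Pioneer Ward 728,320/2,525,667 × $7,936,130 = 2,288,521.09; West Township 754,084/2,525,667 × $7,936,130 = 2,369,476.52; Summit Zone 377,800/2,525,667 × $7,936,130 = 1,187,120.04.
After rounding ($5): Hillcrest District $949,975; Winslow Borough $1,141,035; Pioneer Ward $2,288,520; West Township $2,369,475; Summit Zone $1,187,120. Sum = $7,936,125.
Difference $7,936,130 − $7,936,125 = +$5 applied to largest allocation (West Township): West Township becomes $2,369,480.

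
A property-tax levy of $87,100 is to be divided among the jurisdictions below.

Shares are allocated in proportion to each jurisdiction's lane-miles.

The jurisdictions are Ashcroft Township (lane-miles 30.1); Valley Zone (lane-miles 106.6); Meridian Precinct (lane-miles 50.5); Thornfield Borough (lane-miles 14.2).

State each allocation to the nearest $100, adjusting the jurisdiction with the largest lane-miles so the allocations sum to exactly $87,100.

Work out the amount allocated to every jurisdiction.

Ashcroft Township: $13,000 · Valley Zone: $46,200 · Meridian Precinct: $21,800 · Thornfield Borough: $6,100

Lane-miles total: 201.4.
Raw shares: Ashcroft Township 30.1/201.4 × $87,100 = 13,017.43; Valley Zone 106.6/201.4 × $87,100 = 46,101.59; Meridian Precinct 50.5/201.4 × $87,100 = 21,839.87; Thornfield Borough 14.2/201.4 × $87,100 = 6,141.11.
At nearest $100: Ashcroft Township $13,000; Valley Zone $46,100; Meridian Precinct $21,800; Thornfield Borough $6,100. Sum = $87,000.
Difference $87,100 − $87,000 = +$100 applied to largest lane-miles (Valley Zone): Valley Zone becomes $46,200.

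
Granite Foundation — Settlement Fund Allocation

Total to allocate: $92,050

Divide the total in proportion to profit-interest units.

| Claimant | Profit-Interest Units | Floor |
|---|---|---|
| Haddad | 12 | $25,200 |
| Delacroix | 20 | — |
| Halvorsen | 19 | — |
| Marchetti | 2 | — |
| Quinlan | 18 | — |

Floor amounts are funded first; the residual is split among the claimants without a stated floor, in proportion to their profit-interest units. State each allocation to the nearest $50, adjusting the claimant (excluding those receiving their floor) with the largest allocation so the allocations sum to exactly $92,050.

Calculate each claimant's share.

Fund the minimums — Haddad $25,200. Balance $66,850.
Balance split over remaining profit-interest units 59: Delacroix 22,661.02 → $22,650; Halvorsen 21,527.97 → $21,550; Marchetti 2,266.10 → $2,250; Quinlan 20,394.92 → $20,400.

Haddad: $25,200 · Delacroix: $22,650 · Halvorsen: $21,550 · Marchetti: $2,250 · Quinlan: $20,400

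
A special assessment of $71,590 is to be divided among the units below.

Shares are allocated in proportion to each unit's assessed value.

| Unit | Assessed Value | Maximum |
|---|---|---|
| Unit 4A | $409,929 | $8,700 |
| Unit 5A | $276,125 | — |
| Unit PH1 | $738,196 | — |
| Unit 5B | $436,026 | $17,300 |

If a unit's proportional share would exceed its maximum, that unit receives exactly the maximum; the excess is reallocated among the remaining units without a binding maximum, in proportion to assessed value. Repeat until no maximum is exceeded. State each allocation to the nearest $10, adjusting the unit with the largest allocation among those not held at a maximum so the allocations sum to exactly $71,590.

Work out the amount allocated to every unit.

Unit 4A: $8,700; Unit 5A: $12,410; Unit PH1: $33,180; Unit 5B: $17,300

Sum of assessed value: 1,860,276.
Proportional shares (ignoring caps): Unit 4A 15,775.52; Unit 5A 10,626.27; Unit PH1 28,408.39; Unit 5B 16,779.82.
Cap binds for Unit 4A ($8,700); residual $62,890 reallocated over remaining assessed value 1,450,347.
Cap binds for Unit 5B ($17,300); residual $45,590 reallocated over remaining assessed value 1,014,321.
Shares after redistribution: Unit 5A 12,410.80 → $12,410; Unit PH1 33,179.20 → $33,180.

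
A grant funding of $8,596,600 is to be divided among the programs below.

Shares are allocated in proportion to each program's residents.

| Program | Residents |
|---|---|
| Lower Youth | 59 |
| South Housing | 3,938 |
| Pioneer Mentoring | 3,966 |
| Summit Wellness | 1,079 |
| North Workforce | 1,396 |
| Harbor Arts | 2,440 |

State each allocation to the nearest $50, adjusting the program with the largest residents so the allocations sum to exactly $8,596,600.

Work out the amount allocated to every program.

Lower Youth: $39,400 | South Housing: $2,628,800 | Pioneer Mentoring: $2,647,400 | Summit Wellness: $720,300 | North Workforce: $931,900 | Harbor Arts: $1,628,800

Combined residents = 12,878.
Proportional shares: Lower Youth 59/12,878 × $8,596,600 = 39,384.95; South Housing 3,938/12,878 × $8,596,600 = 2,628,778.60; Pioneer Mentoring 3,966/12,878 × $8,596,600 = 2,647,469.76; Summit Wellness 1,079/12,878 × $8,596,600 = 720,277.33; North Workforce 1,396/12,878 × $8,596,600 = 931,888.00; Harbor Arts 2,440/12,878 × $8,596,600 = 1,628,801.37.
At nearest $50: Lower Youth $39,400; South Housing $2,628,800; Pioneer Mentoring $2,647,450; Summit Wellness $720,300; North Workforce $931,900; Harbor Arts $1,628,800. Sum = $8,596,650.
Difference $8,596,600 − $8,596,650 = −$50 applied to largest residents (Pioneer Mentoring): Pioneer Mentoring becomes $2,647,400.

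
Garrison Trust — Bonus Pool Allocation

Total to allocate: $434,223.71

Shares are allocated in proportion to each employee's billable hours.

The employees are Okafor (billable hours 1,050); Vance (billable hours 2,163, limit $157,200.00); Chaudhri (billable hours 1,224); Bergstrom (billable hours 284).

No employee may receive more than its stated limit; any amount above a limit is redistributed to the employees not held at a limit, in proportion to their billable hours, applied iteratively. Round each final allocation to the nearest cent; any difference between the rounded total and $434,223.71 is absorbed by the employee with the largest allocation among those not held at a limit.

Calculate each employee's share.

Sum of billable hours: 4,721.
Unconstrained shares: Okafor 96,575.9152; Vance 198,946.3852; Chaudhri 112,579.9240; Bergstrom 26,121.4856.
Cap binds for Vance ($157,200.00); balance $277,023.71 reallocated over remaining billable hours 2,558.
Redistributed shares: Okafor 113,711.8434 → $113,711.84; Chaudhri 132,555.5203 → $132,555.52; Bergstrom 30,756.3462 → $30,756.35.

Okafor: $113,711.84 | Vance: $157,200.00 | Chaudhri: $132,555.52 | Bergstrom: $30,756.35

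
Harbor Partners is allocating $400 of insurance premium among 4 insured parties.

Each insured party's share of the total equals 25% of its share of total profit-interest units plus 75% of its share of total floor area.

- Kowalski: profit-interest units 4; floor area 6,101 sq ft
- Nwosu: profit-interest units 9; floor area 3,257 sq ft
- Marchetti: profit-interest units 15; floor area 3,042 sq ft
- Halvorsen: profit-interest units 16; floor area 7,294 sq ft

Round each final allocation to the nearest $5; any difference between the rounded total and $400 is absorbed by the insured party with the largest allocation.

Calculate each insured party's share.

Kowalski: $100 | Nwosu: $70 | Marchetti: $80 | Halvorsen: $150

Totals — profit-interest units 44, floor area 19,694.
Blended shares (25% profit-interest units + 75% floor area): Kowalski 0.2551; Nwosu 0.1752; Marchetti 0.2011; Halvorsen 0.3687.
Pro-rata amounts: Kowalski 102.03; Nwosu 70.07; Marchetti 80.43; Halvorsen 147.47.
At nearest $5: Kowalski $100; Nwosu $70; Marchetti $80; Halvorsen $145. Sum = $395.
Difference $400 − $395 = +$5 applied to largest allocation (Halvorsen): Halvorsen becomes $150.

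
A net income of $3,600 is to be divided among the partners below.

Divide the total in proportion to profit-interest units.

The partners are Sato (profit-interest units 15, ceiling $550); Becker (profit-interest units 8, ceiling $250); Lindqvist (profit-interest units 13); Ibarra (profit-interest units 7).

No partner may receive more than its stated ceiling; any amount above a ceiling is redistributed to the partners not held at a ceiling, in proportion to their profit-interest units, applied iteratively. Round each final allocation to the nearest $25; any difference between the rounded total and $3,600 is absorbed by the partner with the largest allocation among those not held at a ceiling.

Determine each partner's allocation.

Sum of profit-interest units: 43.
Unconstrained shares: Sato 1,255.81; Becker 669.77; Lindqvist 1,088.37; Ibarra 586.05.
Capped: Sato ($550), Becker ($250); residual $2,800 reallocated over remaining profit-interest units 20.
Shares after redistribution: Lindqvist 1,820.00 → $1,825; Ibarra 980.00 → $975.

Sato: $550 | Becker: $250 | Lindqvist: $1,825 | Ibarra: $975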